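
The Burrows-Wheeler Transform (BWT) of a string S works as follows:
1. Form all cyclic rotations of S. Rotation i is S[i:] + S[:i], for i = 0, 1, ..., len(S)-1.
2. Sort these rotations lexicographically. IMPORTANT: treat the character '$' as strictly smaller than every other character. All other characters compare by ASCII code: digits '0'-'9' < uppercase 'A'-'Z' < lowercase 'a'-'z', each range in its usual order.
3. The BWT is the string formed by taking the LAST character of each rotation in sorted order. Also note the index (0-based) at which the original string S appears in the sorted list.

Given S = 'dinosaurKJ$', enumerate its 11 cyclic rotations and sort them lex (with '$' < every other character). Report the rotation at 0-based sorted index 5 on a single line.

All 11 rotations (rotation i = S[i:]+S[:i]):
  rot[0] = dinosaurKJ$
  rot[1] = inosaurKJ$d
  rot[2] = nosaurKJ$di
  rot[3] = osaurKJ$din
  rot[4] = saurKJ$dino
  rot[5] = aurKJ$dinos
  rot[6] = urKJ$dinosa
  rot[7] = rKJ$dinosau
  rot[8] = KJ$dinosaur
  rot[9] = J$dinosaurK
  rot[10] = $dinosaurKJ
Sorted (with $ < everything):
  sorted[0] = $dinosaurKJ
  sorted[1] = J$dinosaurK
  sorted[2] = KJ$dinosaur
  sorted[3] = aurKJ$dinos
  sorted[4] = dinosaurKJ$
  sorted[5] = inosaurKJ$d
  sorted[6] = nosaurKJ$di
  sorted[7] = osaurKJ$din
  sorted[8] = rKJ$dinosau
  sorted[9] = saurKJ$dino
  sorted[10] = urKJ$dinosa
sorted[5] = inosaurKJ$d

Answer: inosaurKJ$d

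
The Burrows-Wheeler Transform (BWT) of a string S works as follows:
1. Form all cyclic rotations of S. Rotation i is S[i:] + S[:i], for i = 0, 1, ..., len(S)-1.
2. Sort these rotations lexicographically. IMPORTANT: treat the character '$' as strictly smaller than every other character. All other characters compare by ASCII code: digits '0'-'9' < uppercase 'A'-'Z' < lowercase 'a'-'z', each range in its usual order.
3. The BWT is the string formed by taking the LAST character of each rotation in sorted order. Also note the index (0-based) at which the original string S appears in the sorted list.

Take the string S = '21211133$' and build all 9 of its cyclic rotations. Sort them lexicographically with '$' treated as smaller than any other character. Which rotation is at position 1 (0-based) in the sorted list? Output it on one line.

Answer: 11133$212

Derivation:
All 9 rotations (rotation i = S[i:]+S[:i]):
  rot[0] = 21211133$
  rot[1] = 1211133$2
  rot[2] = 211133$21
  rot[3] = 11133$212
  rot[4] = 1133$2121
  rot[5] = 133$21211
  rot[6] = 33$212111
  rot[7] = 3$2121113
  rot[8] = $21211133
Sorted (with $ < everything):
  sorted[0] = $21211133
  sorted[1] = 11133$212
  sorted[2] = 1133$2121
  sorted[3] = 1211133$2
  sorted[4] = 133$21211
  sorted[5] = 211133$21
  sorted[6] = 21211133$
  sorted[7] = 3$2121113
  sorted[8] = 33$212111
sorted[1] = 11133$212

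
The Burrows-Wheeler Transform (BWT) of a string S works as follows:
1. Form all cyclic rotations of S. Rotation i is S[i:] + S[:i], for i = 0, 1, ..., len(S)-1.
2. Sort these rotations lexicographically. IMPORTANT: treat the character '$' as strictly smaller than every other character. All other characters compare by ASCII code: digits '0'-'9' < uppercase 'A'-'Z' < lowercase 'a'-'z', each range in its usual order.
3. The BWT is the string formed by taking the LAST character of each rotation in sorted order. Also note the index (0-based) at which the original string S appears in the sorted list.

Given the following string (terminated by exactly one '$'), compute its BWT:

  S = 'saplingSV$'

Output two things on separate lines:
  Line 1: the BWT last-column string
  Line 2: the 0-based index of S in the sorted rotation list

All 10 rotations (rotation i = S[i:]+S[:i]):
  rot[0] = saplingSV$
  rot[1] = aplingSV$s
  rot[2] = plingSV$sa
  rot[3] = lingSV$sap
  rot[4] = ingSV$sapl
  rot[5] = ngSV$sapli
  rot[6] = gSV$saplin
  rot[7] = SV$sapling
  rot[8] = V$saplingS
  rot[9] = $saplingSV
Sorted (with $ < everything):
  sorted[0] = $saplingSV  (last char: 'V')
  sorted[1] = SV$sapling  (last char: 'g')
  sorted[2] = V$saplingS  (last char: 'S')
  sorted[3] = aplingSV$s  (last char: 's')
  sorted[4] = gSV$saplin  (last char: 'n')
  sorted[5] = ingSV$sapl  (last char: 'l')
  sorted[6] = lingSV$sap  (last char: 'p')
  sorted[7] = ngSV$sapli  (last char: 'i')
  sorted[8] = plingSV$sa  (last char: 'a')
  sorted[9] = saplingSV$  (last char: '$')
Last column: VgSsnlpia$
Original string S is at sorted index 9

Answer: VgSsnlpia$
9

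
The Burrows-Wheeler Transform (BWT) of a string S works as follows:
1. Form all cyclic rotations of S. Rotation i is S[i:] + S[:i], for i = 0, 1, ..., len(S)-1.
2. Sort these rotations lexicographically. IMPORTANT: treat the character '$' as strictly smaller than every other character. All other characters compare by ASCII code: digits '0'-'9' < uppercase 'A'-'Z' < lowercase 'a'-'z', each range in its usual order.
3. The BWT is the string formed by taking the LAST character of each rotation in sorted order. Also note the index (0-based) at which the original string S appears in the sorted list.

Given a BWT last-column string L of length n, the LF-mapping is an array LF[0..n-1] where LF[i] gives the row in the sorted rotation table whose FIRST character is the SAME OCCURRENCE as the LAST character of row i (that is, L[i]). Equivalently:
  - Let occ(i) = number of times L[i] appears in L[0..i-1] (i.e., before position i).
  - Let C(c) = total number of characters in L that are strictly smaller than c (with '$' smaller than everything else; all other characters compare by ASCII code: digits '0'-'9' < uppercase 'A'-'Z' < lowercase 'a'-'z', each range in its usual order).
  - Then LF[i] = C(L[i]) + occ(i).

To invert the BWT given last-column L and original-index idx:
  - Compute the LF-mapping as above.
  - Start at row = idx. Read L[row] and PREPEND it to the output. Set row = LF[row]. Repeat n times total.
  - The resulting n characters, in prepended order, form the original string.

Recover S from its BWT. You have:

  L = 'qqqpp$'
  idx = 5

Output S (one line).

LF mapping: 3 4 5 1 2 0
Walk LF starting at row 5, prepending L[row]:
  step 1: row=5, L[5]='$', prepend. Next row=LF[5]=0
  step 2: row=0, L[0]='q', prepend. Next row=LF[0]=3
  step 3: row=3, L[3]='p', prepend. Next row=LF[3]=1
  step 4: row=1, L[1]='q', prepend. Next row=LF[1]=4
  step 5: row=4, L[4]='p', prepend. Next row=LF[4]=2
  step 6: row=2, L[2]='q', prepend. Next row=LF[2]=5
Reversed output: qpqpq$

Answer: qpqpq$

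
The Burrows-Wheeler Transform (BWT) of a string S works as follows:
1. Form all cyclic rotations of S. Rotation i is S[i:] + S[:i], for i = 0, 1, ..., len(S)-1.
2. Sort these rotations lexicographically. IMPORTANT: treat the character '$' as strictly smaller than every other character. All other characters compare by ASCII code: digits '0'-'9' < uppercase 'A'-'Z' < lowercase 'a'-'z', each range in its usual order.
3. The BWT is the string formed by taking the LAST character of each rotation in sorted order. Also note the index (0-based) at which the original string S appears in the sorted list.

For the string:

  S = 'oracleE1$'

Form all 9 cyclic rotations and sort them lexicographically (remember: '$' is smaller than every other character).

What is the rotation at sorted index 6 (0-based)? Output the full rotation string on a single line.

Answer: leE1$orac

Derivation:
All 9 rotations (rotation i = S[i:]+S[:i]):
  rot[0] = oracleE1$
  rot[1] = racleE1$o
  rot[2] = acleE1$or
  rot[3] = cleE1$ora
  rot[4] = leE1$orac
  rot[5] = eE1$oracl
  rot[6] = E1$oracle
  rot[7] = 1$oracleE
  rot[8] = $oracleE1
Sorted (with $ < everything):
  sorted[0] = $oracleE1
  sorted[1] = 1$oracleE
  sorted[2] = E1$oracle
  sorted[3] = acleE1$or
  sorted[4] = cleE1$ora
  sorted[5] = eE1$oracl
  sorted[6] = leE1$orac
  sorted[7] = oracleE1$
  sorted[8] = racleE1$o
sorted[6] = leE1$orac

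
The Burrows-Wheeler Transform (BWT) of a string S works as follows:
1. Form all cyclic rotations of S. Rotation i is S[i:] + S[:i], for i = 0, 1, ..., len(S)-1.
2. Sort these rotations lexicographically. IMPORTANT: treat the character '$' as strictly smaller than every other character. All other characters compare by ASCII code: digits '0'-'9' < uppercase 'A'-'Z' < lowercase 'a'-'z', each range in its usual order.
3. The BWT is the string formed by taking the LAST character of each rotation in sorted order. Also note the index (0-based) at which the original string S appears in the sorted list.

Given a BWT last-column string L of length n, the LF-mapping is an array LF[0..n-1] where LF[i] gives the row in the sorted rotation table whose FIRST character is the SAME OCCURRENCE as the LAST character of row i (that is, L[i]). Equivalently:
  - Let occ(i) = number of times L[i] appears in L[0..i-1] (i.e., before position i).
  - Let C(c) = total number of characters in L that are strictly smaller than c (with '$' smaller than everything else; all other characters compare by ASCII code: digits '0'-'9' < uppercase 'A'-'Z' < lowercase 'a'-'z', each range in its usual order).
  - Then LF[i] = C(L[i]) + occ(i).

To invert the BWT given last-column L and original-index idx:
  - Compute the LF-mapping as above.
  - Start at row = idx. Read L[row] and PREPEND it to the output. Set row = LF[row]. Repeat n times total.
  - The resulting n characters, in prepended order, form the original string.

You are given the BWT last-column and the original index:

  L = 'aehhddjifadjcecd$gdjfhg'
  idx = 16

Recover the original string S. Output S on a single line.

Answer: hadhjefjddcghcfdgjidea$

Derivation:
LF mapping: 1 10 16 17 5 6 20 19 12 2 7 21 3 11 4 8 0 14 9 22 13 18 15
Walk LF starting at row 16, prepending L[row]:
  step 1: row=16, L[16]='$', prepend. Next row=LF[16]=0
  step 2: row=0, L[0]='a', prepend. Next row=LF[0]=1
  step 3: row=1, L[1]='e', prepend. Next row=LF[1]=10
  step 4: row=10, L[10]='d', prepend. Next row=LF[10]=7
  step 5: row=7, L[7]='i', prepend. Next row=LF[7]=19
  step 6: row=19, L[19]='j', prepend. Next row=LF[19]=22
  step 7: row=22, L[22]='g', prepend. Next row=LF[22]=15
  step 8: row=15, L[15]='d', prepend. Next row=LF[15]=8
  step 9: row=8, L[8]='f', prepend. Next row=LF[8]=12
  step 10: row=12, L[12]='c', prepend. Next row=LF[12]=3
  step 11: row=3, L[3]='h', prepend. Next row=LF[3]=17
  step 12: row=17, L[17]='g', prepend. Next row=LF[17]=14
  step 13: row=14, L[14]='c', prepend. Next row=LF[14]=4
  step 14: row=4, L[4]='d', prepend. Next row=LF[4]=5
  step 15: row=5, L[5]='d', prepend. Next row=LF[5]=6
  step 16: row=6, L[6]='j', prepend. Next row=LF[6]=20
  step 17: row=20, L[20]='f', prepend. Next row=LF[20]=13
  step 18: row=13, L[13]='e', prepend. Next row=LF[13]=11
  step 19: row=11, L[11]='j', prepend. Next row=LF[11]=21
  step 20: row=21, L[21]='h', prepend. Next row=LF[21]=18
  step 21: row=18, L[18]='d', prepend. Next row=LF[18]=9
  step 22: row=9, L[9]='a', prepend. Next row=LF[9]=2
  step 23: row=2, L[2]='h', prepend. Next row=LF[2]=16
Reversed output: hadhjefjddcghcfdgjidea$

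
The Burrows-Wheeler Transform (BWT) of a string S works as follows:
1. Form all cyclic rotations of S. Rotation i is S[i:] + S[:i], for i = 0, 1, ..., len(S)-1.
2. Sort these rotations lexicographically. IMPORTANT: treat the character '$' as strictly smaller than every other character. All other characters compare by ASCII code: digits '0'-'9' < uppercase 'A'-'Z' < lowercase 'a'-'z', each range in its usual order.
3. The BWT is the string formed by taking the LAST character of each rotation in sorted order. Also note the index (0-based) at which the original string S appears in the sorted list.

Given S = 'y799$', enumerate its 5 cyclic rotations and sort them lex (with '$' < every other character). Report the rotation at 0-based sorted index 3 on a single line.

All 5 rotations (rotation i = S[i:]+S[:i]):
  rot[0] = y799$
  rot[1] = 799$y
  rot[2] = 99$y7
  rot[3] = 9$y79
  rot[4] = $y799
Sorted (with $ < everything):
  sorted[0] = $y799
  sorted[1] = 799$y
  sorted[2] = 9$y79
  sorted[3] = 99$y7
  sorted[4] = y799$
sorted[3] = 99$y7

Answer: 99$y7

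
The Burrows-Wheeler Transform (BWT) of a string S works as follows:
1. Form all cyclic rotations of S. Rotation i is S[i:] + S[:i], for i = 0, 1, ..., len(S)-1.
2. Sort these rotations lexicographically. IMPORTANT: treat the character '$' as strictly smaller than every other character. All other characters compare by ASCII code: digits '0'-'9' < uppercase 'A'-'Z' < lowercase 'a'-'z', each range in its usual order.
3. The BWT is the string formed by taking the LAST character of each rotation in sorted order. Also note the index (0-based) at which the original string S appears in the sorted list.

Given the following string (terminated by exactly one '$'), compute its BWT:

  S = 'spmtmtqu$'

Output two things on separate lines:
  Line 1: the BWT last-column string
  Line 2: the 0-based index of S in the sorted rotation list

All 9 rotations (rotation i = S[i:]+S[:i]):
  rot[0] = spmtmtqu$
  rot[1] = pmtmtqu$s
  rot[2] = mtmtqu$sp
  rot[3] = tmtqu$spm
  rot[4] = mtqu$spmt
  rot[5] = tqu$spmtm
  rot[6] = qu$spmtmt
  rot[7] = u$spmtmtq
  rot[8] = $spmtmtqu
Sorted (with $ < everything):
  sorted[0] = $spmtmtqu  (last char: 'u')
  sorted[1] = mtmtqu$sp  (last char: 'p')
  sorted[2] = mtqu$spmt  (last char: 't')
  sorted[3] = pmtmtqu$s  (last char: 's')
  sorted[4] = qu$spmtmt  (last char: 't')
  sorted[5] = spmtmtqu$  (last char: '$')
  sorted[6] = tmtqu$spm  (last char: 'm')
  sorted[7] = tqu$spmtm  (last char: 'm')
  sorted[8] = u$spmtmtq  (last char: 'q')
Last column: uptst$mmq
Original string S is at sorted index 5

Answer: uptst$mmq
5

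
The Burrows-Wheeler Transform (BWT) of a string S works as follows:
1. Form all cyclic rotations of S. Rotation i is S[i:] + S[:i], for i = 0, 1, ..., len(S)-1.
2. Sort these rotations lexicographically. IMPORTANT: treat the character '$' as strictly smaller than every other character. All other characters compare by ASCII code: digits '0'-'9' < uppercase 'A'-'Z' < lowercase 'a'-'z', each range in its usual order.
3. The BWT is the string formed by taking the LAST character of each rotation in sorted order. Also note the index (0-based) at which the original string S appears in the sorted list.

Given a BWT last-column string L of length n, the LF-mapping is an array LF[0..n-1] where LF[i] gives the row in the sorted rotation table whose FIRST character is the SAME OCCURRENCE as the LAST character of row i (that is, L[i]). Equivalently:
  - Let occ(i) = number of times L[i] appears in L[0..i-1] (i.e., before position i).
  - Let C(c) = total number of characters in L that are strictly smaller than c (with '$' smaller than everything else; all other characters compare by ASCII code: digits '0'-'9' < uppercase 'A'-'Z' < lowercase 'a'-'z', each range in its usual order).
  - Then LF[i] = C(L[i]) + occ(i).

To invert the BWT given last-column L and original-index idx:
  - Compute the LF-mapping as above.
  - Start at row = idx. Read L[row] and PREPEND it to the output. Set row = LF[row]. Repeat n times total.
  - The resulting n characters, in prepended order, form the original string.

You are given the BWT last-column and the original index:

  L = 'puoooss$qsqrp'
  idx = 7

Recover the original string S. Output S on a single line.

Answer: qsqrsspuooop$

Derivation:
LF mapping: 4 12 1 2 3 9 10 0 6 11 7 8 5
Walk LF starting at row 7, prepending L[row]:
  step 1: row=7, L[7]='$', prepend. Next row=LF[7]=0
  step 2: row=0, L[0]='p', prepend. Next row=LF[0]=4
  step 3: row=4, L[4]='o', prepend. Next row=LF[4]=3
  step 4: row=3, L[3]='o', prepend. Next row=LF[3]=2
  step 5: row=2, L[2]='o', prepend. Next row=LF[2]=1
  step 6: row=1, L[1]='u', prepend. Next row=LF[1]=12
  step 7: row=12, L[12]='p', prepend. Next row=LF[12]=5
  step 8: row=5, L[5]='s', prepend. Next row=LF[5]=9
  step 9: row=9, L[9]='s', prepend. Next row=LF[9]=11
  step 10: row=11, L[11]='r', prepend. Next row=LF[11]=8
  step 11: row=8, L[8]='q', prepend. Next row=LF[8]=6
  step 12: row=6, L[6]='s', prepend. Next row=LF[6]=10
  step 13: row=10, L[10]='q', prepend. Next row=LF[10]=7
Reversed output: qsqrsspuooop$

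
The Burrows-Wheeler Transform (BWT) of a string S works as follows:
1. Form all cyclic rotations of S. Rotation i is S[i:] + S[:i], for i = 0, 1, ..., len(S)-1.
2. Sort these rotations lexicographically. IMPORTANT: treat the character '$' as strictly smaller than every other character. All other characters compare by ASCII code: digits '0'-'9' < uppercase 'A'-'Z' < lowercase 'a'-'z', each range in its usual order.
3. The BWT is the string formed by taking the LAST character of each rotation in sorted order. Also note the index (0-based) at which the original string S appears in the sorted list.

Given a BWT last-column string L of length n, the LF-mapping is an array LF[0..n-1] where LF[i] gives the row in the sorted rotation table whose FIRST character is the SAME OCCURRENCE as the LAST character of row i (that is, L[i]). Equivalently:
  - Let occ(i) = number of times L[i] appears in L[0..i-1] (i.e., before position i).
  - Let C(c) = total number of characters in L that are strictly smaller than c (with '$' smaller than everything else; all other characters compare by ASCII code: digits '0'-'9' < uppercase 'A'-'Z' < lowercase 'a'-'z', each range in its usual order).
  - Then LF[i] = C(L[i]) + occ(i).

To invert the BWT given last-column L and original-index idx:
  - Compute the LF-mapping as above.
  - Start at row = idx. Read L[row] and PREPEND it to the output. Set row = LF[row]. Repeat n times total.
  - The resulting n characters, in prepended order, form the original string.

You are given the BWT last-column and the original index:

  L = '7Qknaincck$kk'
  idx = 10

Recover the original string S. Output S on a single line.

Answer: knickknackQ7$

Derivation:
LF mapping: 1 2 7 11 3 6 12 4 5 8 0 9 10
Walk LF starting at row 10, prepending L[row]:
  step 1: row=10, L[10]='$', prepend. Next row=LF[10]=0
  step 2: row=0, L[0]='7', prepend. Next row=LF[0]=1
  step 3: row=1, L[1]='Q', prepend. Next row=LF[1]=2
  step 4: row=2, L[2]='k', prepend. Next row=LF[2]=7
  step 5: row=7, L[7]='c', prepend. Next row=LF[7]=4
  step 6: row=4, L[4]='a', prepend. Next row=LF[4]=3
  step 7: row=3, L[3]='n', prepend. Next row=LF[3]=11
  step 8: row=11, L[11]='k', prepend. Next row=LF[11]=9
  step 9: row=9, L[9]='k', prepend. Next row=LF[9]=8
  step 10: row=8, L[8]='c', prepend. Next row=LF[8]=5
  step 11: row=5, L[5]='i', prepend. Next row=LF[5]=6
  step 12: row=6, L[6]='n', prepend. Next row=LF[6]=12
  step 13: row=12, L[12]='k', prepend. Next row=LF[12]=10
Reversed output: knickknackQ7$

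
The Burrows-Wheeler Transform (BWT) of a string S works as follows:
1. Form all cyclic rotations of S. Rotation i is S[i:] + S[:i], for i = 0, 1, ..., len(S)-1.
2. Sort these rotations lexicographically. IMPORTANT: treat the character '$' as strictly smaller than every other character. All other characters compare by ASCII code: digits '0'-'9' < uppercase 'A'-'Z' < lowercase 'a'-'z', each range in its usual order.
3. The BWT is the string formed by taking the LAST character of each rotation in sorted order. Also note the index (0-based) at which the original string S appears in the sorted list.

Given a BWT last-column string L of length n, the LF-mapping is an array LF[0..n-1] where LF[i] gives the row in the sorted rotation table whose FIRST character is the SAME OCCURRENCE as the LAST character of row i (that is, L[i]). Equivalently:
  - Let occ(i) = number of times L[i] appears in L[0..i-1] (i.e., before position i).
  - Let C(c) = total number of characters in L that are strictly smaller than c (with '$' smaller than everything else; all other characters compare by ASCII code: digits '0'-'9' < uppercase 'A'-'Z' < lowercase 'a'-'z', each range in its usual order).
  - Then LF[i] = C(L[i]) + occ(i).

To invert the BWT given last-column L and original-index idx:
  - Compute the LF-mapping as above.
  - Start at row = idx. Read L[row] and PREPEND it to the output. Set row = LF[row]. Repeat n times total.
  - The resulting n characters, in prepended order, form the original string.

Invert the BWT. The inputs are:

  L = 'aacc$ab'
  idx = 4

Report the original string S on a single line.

LF mapping: 1 2 5 6 0 3 4
Walk LF starting at row 4, prepending L[row]:
  step 1: row=4, L[4]='$', prepend. Next row=LF[4]=0
  step 2: row=0, L[0]='a', prepend. Next row=LF[0]=1
  step 3: row=1, L[1]='a', prepend. Next row=LF[1]=2
  step 4: row=2, L[2]='c', prepend. Next row=LF[2]=5
  step 5: row=5, L[5]='a', prepend. Next row=LF[5]=3
  step 6: row=3, L[3]='c', prepend. Next row=LF[3]=6
  step 7: row=6, L[6]='b', prepend. Next row=LF[6]=4
Reversed output: bcacaa$

Answer: bcacaa$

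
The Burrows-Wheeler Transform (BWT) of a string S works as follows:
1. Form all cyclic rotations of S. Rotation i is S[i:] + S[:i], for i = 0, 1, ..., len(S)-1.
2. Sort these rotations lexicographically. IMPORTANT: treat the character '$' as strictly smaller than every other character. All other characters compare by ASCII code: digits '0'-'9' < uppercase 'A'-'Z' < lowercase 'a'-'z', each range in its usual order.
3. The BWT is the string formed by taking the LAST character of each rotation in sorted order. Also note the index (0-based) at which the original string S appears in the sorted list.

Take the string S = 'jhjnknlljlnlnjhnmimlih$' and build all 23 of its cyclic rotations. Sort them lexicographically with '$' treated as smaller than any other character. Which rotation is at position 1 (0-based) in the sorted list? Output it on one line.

Answer: h$jhjnknlljlnlnjhnmimli

Derivation:
All 23 rotations (rotation i = S[i:]+S[:i]):
  rot[0] = jhjnknlljlnlnjhnmimlih$
  rot[1] = hjnknlljlnlnjhnmimlih$j
  rot[2] = jnknlljlnlnjhnmimlih$jh
  rot[3] = nknlljlnlnjhnmimlih$jhj
  rot[4] = knlljlnlnjhnmimlih$jhjn
  rot[5] = nlljlnlnjhnmimlih$jhjnk
  rot[6] = lljlnlnjhnmimlih$jhjnkn
  rot[7] = ljlnlnjhnmimlih$jhjnknl
  rot[8] = jlnlnjhnmimlih$jhjnknll
  rot[9] = lnlnjhnmimlih$jhjnknllj
  rot[10] = nlnjhnmimlih$jhjnknlljl
  rot[11] = lnjhnmimlih$jhjnknlljln
  rot[12] = njhnmimlih$jhjnknlljlnl
  rot[13] = jhnmimlih$jhjnknlljlnln
  rot[14] = hnmimlih$jhjnknlljlnlnj
  rot[15] = nmimlih$jhjnknlljlnlnjh
  rot[16] = mimlih$jhjnknlljlnlnjhn
  rot[17] = imlih$jhjnknlljlnlnjhnm
  rot[18] = mlih$jhjnknlljlnlnjhnmi
  rot[19] = lih$jhjnknlljlnlnjhnmim
  rot[20] = ih$jhjnknlljlnlnjhnmiml
  rot[21] = h$jhjnknlljlnlnjhnmimli
  rot[22] = $jhjnknlljlnlnjhnmimlih
Sorted (with $ < everything):
  sorted[0] = $jhjnknlljlnlnjhnmimlih
  sorted[1] = h$jhjnknlljlnlnjhnmimli
  sorted[2] = hjnknlljlnlnjhnmimlih$j
  sorted[3] = hnmimlih$jhjnknlljlnlnj
  sorted[4] = ih$jhjnknlljlnlnjhnmiml
  sorted[5] = imlih$jhjnknlljlnlnjhnm
  sorted[6] = jhjnknlljlnlnjhnmimlih$
  sorted[7] = jhnmimlih$jhjnknlljlnln
  sorted[8] = jlnlnjhnmimlih$jhjnknll
  sorted[9] = jnknlljlnlnjhnmimlih$jh
  sorted[10] = knlljlnlnjhnmimlih$jhjn
  sorted[11] = lih$jhjnknlljlnlnjhnmim
  sorted[12] = ljlnlnjhnmimlih$jhjnknl
  sorted[13] = lljlnlnjhnmimlih$jhjnkn
  sorted[14] = lnjhnmimlih$jhjnknlljln
  sorted[15] = lnlnjhnmimlih$jhjnknllj
  sorted[16] = mimlih$jhjnknlljlnlnjhn
  sorted[17] = mlih$jhjnknlljlnlnjhnmi
  sorted[18] = njhnmimlih$jhjnknlljlnl
  sorted[19] = nknlljlnlnjhnmimlih$jhj
  sorted[20] = nlljlnlnjhnmimlih$jhjnk
  sorted[21] = nlnjhnmimlih$jhjnknlljl
  sorted[22] = nmimlih$jhjnknlljlnlnjh
sorted[1] = h$jhjnknlljlnlnjhnmimli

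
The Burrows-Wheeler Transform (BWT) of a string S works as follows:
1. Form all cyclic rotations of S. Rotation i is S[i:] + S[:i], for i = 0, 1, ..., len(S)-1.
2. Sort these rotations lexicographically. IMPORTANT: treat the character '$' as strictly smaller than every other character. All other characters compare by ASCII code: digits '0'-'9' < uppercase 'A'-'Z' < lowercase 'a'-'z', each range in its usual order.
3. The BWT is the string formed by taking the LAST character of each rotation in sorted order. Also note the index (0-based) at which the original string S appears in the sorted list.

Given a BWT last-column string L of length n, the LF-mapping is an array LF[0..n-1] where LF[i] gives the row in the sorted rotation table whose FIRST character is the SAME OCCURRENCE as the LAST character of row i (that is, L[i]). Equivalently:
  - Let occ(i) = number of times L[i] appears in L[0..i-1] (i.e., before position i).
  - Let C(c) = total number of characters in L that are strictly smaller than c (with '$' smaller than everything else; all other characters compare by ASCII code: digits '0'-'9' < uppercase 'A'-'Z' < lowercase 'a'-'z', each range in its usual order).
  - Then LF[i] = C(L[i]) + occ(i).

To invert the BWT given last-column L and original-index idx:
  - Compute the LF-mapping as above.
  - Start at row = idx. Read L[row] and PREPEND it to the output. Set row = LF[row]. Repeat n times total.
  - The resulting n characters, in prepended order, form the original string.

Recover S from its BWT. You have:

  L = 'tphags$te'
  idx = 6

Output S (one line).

Answer: spaghett$

Derivation:
LF mapping: 7 5 4 1 3 6 0 8 2
Walk LF starting at row 6, prepending L[row]:
  step 1: row=6, L[6]='$', prepend. Next row=LF[6]=0
  step 2: row=0, L[0]='t', prepend. Next row=LF[0]=7
  step 3: row=7, L[7]='t', prepend. Next row=LF[7]=8
  step 4: row=8, L[8]='e', prepend. Next row=LF[8]=2
  step 5: row=2, L[2]='h', prepend. Next row=LF[2]=4
  step 6: row=4, L[4]='g', prepend. Next row=LF[4]=3
  step 7: row=3, L[3]='a', prepend. Next row=LF[3]=1
  step 8: row=1, L[1]='p', prepend. Next row=LF[1]=5
  step 9: row=5, L[5]='s', prepend. Next row=LF[5]=6
Reversed output: spaghett$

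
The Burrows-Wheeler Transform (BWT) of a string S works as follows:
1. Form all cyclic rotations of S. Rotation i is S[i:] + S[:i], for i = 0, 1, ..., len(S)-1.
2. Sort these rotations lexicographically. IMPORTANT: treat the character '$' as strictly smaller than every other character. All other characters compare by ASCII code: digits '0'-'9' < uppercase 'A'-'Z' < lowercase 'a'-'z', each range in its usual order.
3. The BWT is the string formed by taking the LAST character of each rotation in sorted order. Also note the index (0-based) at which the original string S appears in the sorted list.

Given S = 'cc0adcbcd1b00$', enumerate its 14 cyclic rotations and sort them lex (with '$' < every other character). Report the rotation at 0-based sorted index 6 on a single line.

All 14 rotations (rotation i = S[i:]+S[:i]):
  rot[0] = cc0adcbcd1b00$
  rot[1] = c0adcbcd1b00$c
  rot[2] = 0adcbcd1b00$cc
  rot[3] = adcbcd1b00$cc0
  rot[4] = dcbcd1b00$cc0a
  rot[5] = cbcd1b00$cc0ad
  rot[6] = bcd1b00$cc0adc
  rot[7] = cd1b00$cc0adcb
  rot[8] = d1b00$cc0adcbc
  rot[9] = 1b00$cc0adcbcd
  rot[10] = b00$cc0adcbcd1
  rot[11] = 00$cc0adcbcd1b
  rot[12] = 0$cc0adcbcd1b0
  rot[13] = $cc0adcbcd1b00
Sorted (with $ < everything):
  sorted[0] = $cc0adcbcd1b00
  sorted[1] = 0$cc0adcbcd1b0
  sorted[2] = 00$cc0adcbcd1b
  sorted[3] = 0adcbcd1b00$cc
  sorted[4] = 1b00$cc0adcbcd
  sorted[5] = adcbcd1b00$cc0
  sorted[6] = b00$cc0adcbcd1
  sorted[7] = bcd1b00$cc0adc
  sorted[8] = c0adcbcd1b00$c
  sorted[9] = cbcd1b00$cc0ad
  sorted[10] = cc0adcbcd1b00$
  sorted[11] = cd1b00$cc0adcb
  sorted[12] = d1b00$cc0adcbc
  sorted[13] = dcbcd1b00$cc0a
sorted[6] = b00$cc0adcbcd1

Answer: b00$cc0adcbcd1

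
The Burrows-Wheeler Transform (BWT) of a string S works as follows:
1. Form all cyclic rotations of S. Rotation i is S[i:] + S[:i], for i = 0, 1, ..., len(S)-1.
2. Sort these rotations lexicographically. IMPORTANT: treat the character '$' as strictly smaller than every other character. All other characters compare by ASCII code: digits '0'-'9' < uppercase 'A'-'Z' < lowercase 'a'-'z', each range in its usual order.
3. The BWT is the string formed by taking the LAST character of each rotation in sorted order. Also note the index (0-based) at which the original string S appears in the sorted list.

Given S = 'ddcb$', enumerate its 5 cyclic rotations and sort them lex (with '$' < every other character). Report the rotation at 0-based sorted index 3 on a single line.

All 5 rotations (rotation i = S[i:]+S[:i]):
  rot[0] = ddcb$
  rot[1] = dcb$d
  rot[2] = cb$dd
  rot[3] = b$ddc
  rot[4] = $ddcb
Sorted (with $ < everything):
  sorted[0] = $ddcb
  sorted[1] = b$ddc
  sorted[2] = cb$dd
  sorted[3] = dcb$d
  sorted[4] = ddcb$
sorted[3] = dcb$d

Answer: dcb$d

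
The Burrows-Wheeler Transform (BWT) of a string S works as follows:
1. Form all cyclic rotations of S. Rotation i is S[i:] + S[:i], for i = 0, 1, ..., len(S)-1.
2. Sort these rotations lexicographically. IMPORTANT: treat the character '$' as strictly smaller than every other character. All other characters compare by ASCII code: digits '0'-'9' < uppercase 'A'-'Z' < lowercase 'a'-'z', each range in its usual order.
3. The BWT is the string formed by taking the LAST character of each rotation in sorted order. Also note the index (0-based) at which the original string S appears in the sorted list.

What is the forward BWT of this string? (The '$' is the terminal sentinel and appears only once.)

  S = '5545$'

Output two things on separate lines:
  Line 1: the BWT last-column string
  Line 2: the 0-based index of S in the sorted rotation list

Answer: 5545$
4

Derivation:
All 5 rotations (rotation i = S[i:]+S[:i]):
  rot[0] = 5545$
  rot[1] = 545$5
  rot[2] = 45$55
  rot[3] = 5$554
  rot[4] = $5545
Sorted (with $ < everything):
  sorted[0] = $5545  (last char: '5')
  sorted[1] = 45$55  (last char: '5')
  sorted[2] = 5$554  (last char: '4')
  sorted[3] = 545$5  (last char: '5')
  sorted[4] = 5545$  (last char: '$')
Last column: 5545$
Original string S is at sorted index 4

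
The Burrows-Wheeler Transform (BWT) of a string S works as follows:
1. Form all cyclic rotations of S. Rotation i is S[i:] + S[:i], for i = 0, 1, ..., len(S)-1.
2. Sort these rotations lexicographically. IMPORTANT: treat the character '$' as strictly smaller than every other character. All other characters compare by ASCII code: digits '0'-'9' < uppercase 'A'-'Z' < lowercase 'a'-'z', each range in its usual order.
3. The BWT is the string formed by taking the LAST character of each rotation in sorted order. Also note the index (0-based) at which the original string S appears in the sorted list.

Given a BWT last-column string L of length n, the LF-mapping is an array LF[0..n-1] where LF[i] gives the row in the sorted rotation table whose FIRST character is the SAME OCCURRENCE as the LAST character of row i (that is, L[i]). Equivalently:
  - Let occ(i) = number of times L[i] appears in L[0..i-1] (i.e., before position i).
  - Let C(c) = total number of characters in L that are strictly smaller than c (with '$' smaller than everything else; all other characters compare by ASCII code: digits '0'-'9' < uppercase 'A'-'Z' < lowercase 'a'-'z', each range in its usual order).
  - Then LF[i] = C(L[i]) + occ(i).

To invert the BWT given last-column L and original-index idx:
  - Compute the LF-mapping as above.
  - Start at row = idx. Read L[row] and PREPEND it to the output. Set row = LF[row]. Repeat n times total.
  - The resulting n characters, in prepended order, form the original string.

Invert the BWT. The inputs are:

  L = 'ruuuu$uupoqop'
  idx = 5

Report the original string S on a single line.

Answer: qupuuoupuour$

Derivation:
LF mapping: 6 7 8 9 10 0 11 12 3 1 5 2 4
Walk LF starting at row 5, prepending L[row]:
  step 1: row=5, L[5]='$', prepend. Next row=LF[5]=0
  step 2: row=0, L[0]='r', prepend. Next row=LF[0]=6
  step 3: row=6, L[6]='u', prepend. Next row=LF[6]=11
  step 4: row=11, L[11]='o', prepend. Next row=LF[11]=2
  step 5: row=2, L[2]='u', prepend. Next row=LF[2]=8
  step 6: row=8, L[8]='p', prepend. Next row=LF[8]=3
  step 7: row=3, L[3]='u', prepend. Next row=LF[3]=9
  step 8: row=9, L[9]='o', prepend. Next row=LF[9]=1
  step 9: row=1, L[1]='u', prepend. Next row=LF[1]=7
  step 10: row=7, L[7]='u', prepend. Next row=LF[7]=12
  step 11: row=12, L[12]='p', prepend. Next row=LF[12]=4
  step 12: row=4, L[4]='u', prepend. Next row=LF[4]=10
  step 13: row=10, L[10]='q', prepend. Next row=LF[10]=5
Reversed output: qupuuoupuour$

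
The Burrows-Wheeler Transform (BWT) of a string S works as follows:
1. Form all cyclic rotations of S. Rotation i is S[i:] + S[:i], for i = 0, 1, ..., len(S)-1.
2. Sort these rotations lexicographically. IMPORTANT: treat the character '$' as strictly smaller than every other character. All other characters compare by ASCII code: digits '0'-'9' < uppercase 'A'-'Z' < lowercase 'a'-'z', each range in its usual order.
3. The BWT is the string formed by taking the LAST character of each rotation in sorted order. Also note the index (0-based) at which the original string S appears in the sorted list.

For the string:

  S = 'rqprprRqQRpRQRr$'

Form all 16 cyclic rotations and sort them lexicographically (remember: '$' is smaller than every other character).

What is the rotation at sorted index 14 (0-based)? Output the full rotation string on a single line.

Answer: rprRqQRpRQRr$rqp

Derivation:
All 16 rotations (rotation i = S[i:]+S[:i]):
  rot[0] = rqprprRqQRpRQRr$
  rot[1] = qprprRqQRpRQRr$r
  rot[2] = prprRqQRpRQRr$rq
  rot[3] = rprRqQRpRQRr$rqp
  rot[4] = prRqQRpRQRr$rqpr
  rot[5] = rRqQRpRQRr$rqprp
  rot[6] = RqQRpRQRr$rqprpr
  rot[7] = qQRpRQRr$rqprprR
  rot[8] = QRpRQRr$rqprprRq
  rot[9] = RpRQRr$rqprprRqQ
  rot[10] = pRQRr$rqprprRqQR
  rot[11] = RQRr$rqprprRqQRp
  rot[12] = QRr$rqprprRqQRpR
  rot[13] = Rr$rqprprRqQRpRQ
  rot[14] = r$rqprprRqQRpRQR
  rot[15] = $rqprprRqQRpRQRr
Sorted (with $ < everything):
  sorted[0] = $rqprprRqQRpRQRr
  sorted[1] = QRpRQRr$rqprprRq
  sorted[2] = QRr$rqprprRqQRpR
  sorted[3] = RQRr$rqprprRqQRp
  sorted[4] = RpRQRr$rqprprRqQ
  sorted[5] = RqQRpRQRr$rqprpr
  sorted[6] = Rr$rqprprRqQRpRQ
  sorted[7] = pRQRr$rqprprRqQR
  sorted[8] = prRqQRpRQRr$rqpr
  sorted[9] = prprRqQRpRQRr$rq
  sorted[10] = qQRpRQRr$rqprprR
  sorted[11] = qprprRqQRpRQRr$r
  sorted[12] = r$rqprprRqQRpRQR
  sorted[13] = rRqQRpRQRr$rqprp
  sorted[14] = rprRqQRpRQRr$rqp
  sorted[15] = rqprprRqQRpRQRr$
sorted[14] = rprRqQRpRQRr$rqp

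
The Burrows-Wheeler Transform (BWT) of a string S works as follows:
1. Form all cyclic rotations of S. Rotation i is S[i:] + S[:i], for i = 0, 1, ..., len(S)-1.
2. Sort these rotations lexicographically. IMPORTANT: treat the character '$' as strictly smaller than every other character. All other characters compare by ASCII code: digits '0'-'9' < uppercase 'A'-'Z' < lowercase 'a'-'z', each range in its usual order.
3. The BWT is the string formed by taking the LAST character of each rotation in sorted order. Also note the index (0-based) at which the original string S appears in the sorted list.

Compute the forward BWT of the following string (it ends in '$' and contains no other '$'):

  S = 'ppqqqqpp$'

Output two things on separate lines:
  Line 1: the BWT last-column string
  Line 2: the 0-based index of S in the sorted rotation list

All 9 rotations (rotation i = S[i:]+S[:i]):
  rot[0] = ppqqqqpp$
  rot[1] = pqqqqpp$p
  rot[2] = qqqqpp$pp
  rot[3] = qqqpp$ppq
  rot[4] = qqpp$ppqq
  rot[5] = qpp$ppqqq
  rot[6] = pp$ppqqqq
  rot[7] = p$ppqqqqp
  rot[8] = $ppqqqqpp
Sorted (with $ < everything):
  sorted[0] = $ppqqqqpp  (last char: 'p')
  sorted[1] = p$ppqqqqp  (last char: 'p')
  sorted[2] = pp$ppqqqq  (last char: 'q')
  sorted[3] = ppqqqqpp$  (last char: '$')
  sorted[4] = pqqqqpp$p  (last char: 'p')
  sorted[5] = qpp$ppqqq  (last char: 'q')
  sorted[6] = qqpp$ppqq  (last char: 'q')
  sorted[7] = qqqpp$ppq  (last char: 'q')
  sorted[8] = qqqqpp$pp  (last char: 'p')
Last column: ppq$pqqqp
Original string S is at sorted index 3

Answer: ppq$pqqqp
3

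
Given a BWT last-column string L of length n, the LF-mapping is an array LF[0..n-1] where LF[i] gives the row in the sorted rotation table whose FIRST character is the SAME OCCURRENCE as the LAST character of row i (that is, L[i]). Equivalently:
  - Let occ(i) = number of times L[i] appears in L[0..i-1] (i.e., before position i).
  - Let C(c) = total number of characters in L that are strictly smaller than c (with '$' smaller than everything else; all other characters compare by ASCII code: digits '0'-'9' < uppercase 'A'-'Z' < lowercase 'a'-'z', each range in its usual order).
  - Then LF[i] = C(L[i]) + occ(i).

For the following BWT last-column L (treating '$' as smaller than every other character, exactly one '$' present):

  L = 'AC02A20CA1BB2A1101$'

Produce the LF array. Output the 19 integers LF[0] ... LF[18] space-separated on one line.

Char counts: '$':1, '0':3, '1':4, '2':3, 'A':4, 'B':2, 'C':2
C (first-col start): C('$')=0, C('0')=1, C('1')=4, C('2')=8, C('A')=11, C('B')=15, C('C')=17
L[0]='A': occ=0, LF[0]=C('A')+0=11+0=11
L[1]='C': occ=0, LF[1]=C('C')+0=17+0=17
L[2]='0': occ=0, LF[2]=C('0')+0=1+0=1
L[3]='2': occ=0, LF[3]=C('2')+0=8+0=8
L[4]='A': occ=1, LF[4]=C('A')+1=11+1=12
L[5]='2': occ=1, LF[5]=C('2')+1=8+1=9
L[6]='0': occ=1, LF[6]=C('0')+1=1+1=2
L[7]='C': occ=1, LF[7]=C('C')+1=17+1=18
L[8]='A': occ=2, LF[8]=C('A')+2=11+2=13
L[9]='1': occ=0, LF[9]=C('1')+0=4+0=4
L[10]='B': occ=0, LF[10]=C('B')+0=15+0=15
L[11]='B': occ=1, LF[11]=C('B')+1=15+1=16
L[12]='2': occ=2, LF[12]=C('2')+2=8+2=10
L[13]='A': occ=3, LF[13]=C('A')+3=11+3=14
L[14]='1': occ=1, LF[14]=C('1')+1=4+1=5
L[15]='1': occ=2, LF[15]=C('1')+2=4+2=6
L[16]='0': occ=2, LF[16]=C('0')+2=1+2=3
L[17]='1': occ=3, LF[17]=C('1')+3=4+3=7
L[18]='$': occ=0, LF[18]=C('$')+0=0+0=0

Answer: 11 17 1 8 12 9 2 18 13 4 15 16 10 14 5 6 3 7 0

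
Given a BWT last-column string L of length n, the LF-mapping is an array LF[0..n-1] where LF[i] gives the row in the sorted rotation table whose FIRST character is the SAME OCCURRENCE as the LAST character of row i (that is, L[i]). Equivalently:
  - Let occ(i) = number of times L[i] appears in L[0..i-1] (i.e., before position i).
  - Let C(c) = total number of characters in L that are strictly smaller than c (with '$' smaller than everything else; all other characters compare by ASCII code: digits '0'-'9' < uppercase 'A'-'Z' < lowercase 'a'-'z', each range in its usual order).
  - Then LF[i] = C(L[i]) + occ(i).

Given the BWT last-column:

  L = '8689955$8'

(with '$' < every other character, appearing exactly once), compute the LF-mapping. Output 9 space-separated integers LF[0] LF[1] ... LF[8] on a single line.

Answer: 4 3 5 7 8 1 2 0 6

Derivation:
Char counts: '$':1, '5':2, '6':1, '8':3, '9':2
C (first-col start): C('$')=0, C('5')=1, C('6')=3, C('8')=4, C('9')=7
L[0]='8': occ=0, LF[0]=C('8')+0=4+0=4
L[1]='6': occ=0, LF[1]=C('6')+0=3+0=3
L[2]='8': occ=1, LF[2]=C('8')+1=4+1=5
L[3]='9': occ=0, LF[3]=C('9')+0=7+0=7
L[4]='9': occ=1, LF[4]=C('9')+1=7+1=8
L[5]='5': occ=0, LF[5]=C('5')+0=1+0=1
L[6]='5': occ=1, LF[6]=C('5')+1=1+1=2
L[7]='$': occ=0, LF[7]=C('$')+0=0+0=0
L[8]='8': occ=2, LF[8]=C('8')+2=4+2=6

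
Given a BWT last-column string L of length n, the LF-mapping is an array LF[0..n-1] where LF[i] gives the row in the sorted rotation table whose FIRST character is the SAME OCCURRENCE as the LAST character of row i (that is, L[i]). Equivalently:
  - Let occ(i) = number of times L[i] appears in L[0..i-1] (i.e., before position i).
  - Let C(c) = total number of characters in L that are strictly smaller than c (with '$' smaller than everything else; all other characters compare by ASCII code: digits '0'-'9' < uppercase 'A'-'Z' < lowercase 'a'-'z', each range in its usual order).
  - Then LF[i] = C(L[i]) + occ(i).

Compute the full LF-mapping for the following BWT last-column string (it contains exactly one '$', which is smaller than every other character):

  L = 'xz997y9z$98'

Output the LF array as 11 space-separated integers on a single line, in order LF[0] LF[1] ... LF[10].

Char counts: '$':1, '7':1, '8':1, '9':4, 'x':1, 'y':1, 'z':2
C (first-col start): C('$')=0, C('7')=1, C('8')=2, C('9')=3, C('x')=7, C('y')=8, C('z')=9
L[0]='x': occ=0, LF[0]=C('x')+0=7+0=7
L[1]='z': occ=0, LF[1]=C('z')+0=9+0=9
L[2]='9': occ=0, LF[2]=C('9')+0=3+0=3
L[3]='9': occ=1, LF[3]=C('9')+1=3+1=4
L[4]='7': occ=0, LF[4]=C('7')+0=1+0=1
L[5]='y': occ=0, LF[5]=C('y')+0=8+0=8
L[6]='9': occ=2, LF[6]=C('9')+2=3+2=5
L[7]='z': occ=1, LF[7]=C('z')+1=9+1=10
L[8]='$': occ=0, LF[8]=C('$')+0=0+0=0
L[9]='9': occ=3, LF[9]=C('9')+3=3+3=6
L[10]='8': occ=0, LF[10]=C('8')+0=2+0=2

Answer: 7 9 3 4 1 8 5 10 0 6 2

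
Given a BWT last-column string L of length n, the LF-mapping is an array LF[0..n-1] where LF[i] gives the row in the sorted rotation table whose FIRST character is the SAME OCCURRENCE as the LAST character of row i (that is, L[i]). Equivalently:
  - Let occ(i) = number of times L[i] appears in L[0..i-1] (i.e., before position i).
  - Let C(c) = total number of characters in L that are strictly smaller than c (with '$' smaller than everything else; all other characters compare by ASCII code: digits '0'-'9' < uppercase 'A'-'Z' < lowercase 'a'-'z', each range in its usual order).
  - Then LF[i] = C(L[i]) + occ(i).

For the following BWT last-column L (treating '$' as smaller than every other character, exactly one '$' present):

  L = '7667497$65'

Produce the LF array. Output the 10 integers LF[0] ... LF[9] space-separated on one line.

Char counts: '$':1, '4':1, '5':1, '6':3, '7':3, '9':1
C (first-col start): C('$')=0, C('4')=1, C('5')=2, C('6')=3, C('7')=6, C('9')=9
L[0]='7': occ=0, LF[0]=C('7')+0=6+0=6
L[1]='6': occ=0, LF[1]=C('6')+0=3+0=3
L[2]='6': occ=1, LF[2]=C('6')+1=3+1=4
L[3]='7': occ=1, LF[3]=C('7')+1=6+1=7
L[4]='4': occ=0, LF[4]=C('4')+0=1+0=1
L[5]='9': occ=0, LF[5]=C('9')+0=9+0=9
L[6]='7': occ=2, LF[6]=C('7')+2=6+2=8
L[7]='$': occ=0, LF[7]=C('$')+0=0+0=0
L[8]='6': occ=2, LF[8]=C('6')+2=3+2=5
L[9]='5': occ=0, LF[9]=C('5')+0=2+0=2

Answer: 6 3 4 7 1 9 8 0 5 2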